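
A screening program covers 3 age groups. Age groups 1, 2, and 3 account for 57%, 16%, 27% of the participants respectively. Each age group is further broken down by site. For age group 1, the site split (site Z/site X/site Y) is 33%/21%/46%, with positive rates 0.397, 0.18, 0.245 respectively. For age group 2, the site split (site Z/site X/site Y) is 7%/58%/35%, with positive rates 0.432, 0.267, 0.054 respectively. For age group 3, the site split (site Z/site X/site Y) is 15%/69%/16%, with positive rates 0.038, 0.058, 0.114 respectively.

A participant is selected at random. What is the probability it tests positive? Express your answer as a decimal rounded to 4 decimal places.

P(T) ≈ 0.2104

P(T|1) = 0.33·0.397 + 0.21·0.18 + 0.46·0.245 = 0.13101 + 0.0378 + 0.1127 = 0.28151
P(T|2) = 0.07·0.432 + 0.58·0.267 + 0.35·0.054 = 0.03024 + 0.15486 + 0.0189 = 0.204
P(T|3) = 0.15·0.038 + 0.69·0.058 + 0.16·0.114 = 0.0057 + 0.04002 + 0.01824 = 0.06396
By total probability over the outer partition,
P(T) = 0.57·0.28151 + 0.16·0.204 + 0.27·0.06396
      = 0.1604607 + 0.03264 + 0.0172692 = 0.2103699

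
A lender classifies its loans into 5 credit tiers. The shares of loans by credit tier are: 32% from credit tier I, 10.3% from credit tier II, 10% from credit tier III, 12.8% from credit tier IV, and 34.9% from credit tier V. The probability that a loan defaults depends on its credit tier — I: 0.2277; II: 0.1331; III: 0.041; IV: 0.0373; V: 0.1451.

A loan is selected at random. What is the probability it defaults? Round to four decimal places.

Summing over the partition,
P(D) = P(D|I)·P(I) + P(D|II)·P(II) + P(D|III)·P(III) + P(D|IV)·P(IV) + P(D|V)·P(V)
      = 0.2277·0.32 + 0.1331·0.103 + 0.041·0.1 + 0.0373·0.128 + 0.1451·0.349
      = 0.072864 + 0.0137093 + 0.0041 + 0.0047744 + 0.0506399 = 0.1460876

P(D) ≈ 0.1461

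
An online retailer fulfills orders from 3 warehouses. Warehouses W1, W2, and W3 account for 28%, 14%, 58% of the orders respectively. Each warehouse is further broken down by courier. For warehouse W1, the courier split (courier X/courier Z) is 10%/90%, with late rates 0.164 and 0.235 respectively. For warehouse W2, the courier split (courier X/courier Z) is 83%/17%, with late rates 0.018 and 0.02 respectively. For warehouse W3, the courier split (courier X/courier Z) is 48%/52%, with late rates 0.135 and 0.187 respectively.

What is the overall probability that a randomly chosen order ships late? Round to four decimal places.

0.1604

P(L|W1) = 0.1·0.164 + 0.9·0.235 = 0.0164 + 0.2115 = 0.2279
P(L|W2) = 0.83·0.018 + 0.17·0.02 = 0.01494 + 0.0034 = 0.01834
P(L|W3) = 0.48·0.135 + 0.52·0.187 = 0.0648 + 0.09724 = 0.16204
Then overall,
P(L) = 0.28·0.2279 + 0.14·0.01834 + 0.58·0.16204
      = 0.063812 + 0.0025676 + 0.0939832 = 0.1603628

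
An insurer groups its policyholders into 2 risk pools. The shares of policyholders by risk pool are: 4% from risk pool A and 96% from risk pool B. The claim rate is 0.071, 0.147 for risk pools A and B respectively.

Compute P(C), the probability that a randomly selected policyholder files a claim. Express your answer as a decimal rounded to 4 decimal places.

P(C) ≈ 0.1440

P(C) = P(C|A)·P(A) + P(C|B)·P(B)
      = 0.071·0.04 + 0.147·0.96
      = 0.00284 + 0.14112 = 0.14396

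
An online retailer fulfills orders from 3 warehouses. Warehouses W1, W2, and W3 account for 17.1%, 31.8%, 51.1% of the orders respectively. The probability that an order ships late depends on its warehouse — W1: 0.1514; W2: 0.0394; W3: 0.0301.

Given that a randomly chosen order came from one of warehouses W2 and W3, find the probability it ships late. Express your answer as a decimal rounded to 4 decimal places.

Let S = {W2, W3}.
P(S) = 0.318 + 0.511 = 0.829.
P(L ∩ S) = 0.0394·0.318 + 0.0301·0.511 = 0.0125292 + 0.0153811 = 0.0279103.
P(L | S) = 0.0279103 / 0.829 = 0.033667…

P(L|S) ≈ 0.0337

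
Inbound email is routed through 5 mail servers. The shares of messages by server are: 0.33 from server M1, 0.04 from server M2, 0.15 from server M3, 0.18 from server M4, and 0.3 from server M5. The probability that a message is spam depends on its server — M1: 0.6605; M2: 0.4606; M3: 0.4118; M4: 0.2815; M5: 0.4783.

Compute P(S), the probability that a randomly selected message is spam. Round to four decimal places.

P(S) = P(S|M1)·P(M1) + P(S|M2)·P(M2) + P(S|M3)·P(M3) + P(S|M4)·P(M4) + P(S|M5)·P(M5)
      = 0.6605·0.33 + 0.4606·0.04 + 0.4118·0.15 + 0.2815·0.18 + 0.4783·0.3
      = 0.217965 + 0.018424 + 0.06177 + 0.05067 + 0.14349 = 0.492319

0.4923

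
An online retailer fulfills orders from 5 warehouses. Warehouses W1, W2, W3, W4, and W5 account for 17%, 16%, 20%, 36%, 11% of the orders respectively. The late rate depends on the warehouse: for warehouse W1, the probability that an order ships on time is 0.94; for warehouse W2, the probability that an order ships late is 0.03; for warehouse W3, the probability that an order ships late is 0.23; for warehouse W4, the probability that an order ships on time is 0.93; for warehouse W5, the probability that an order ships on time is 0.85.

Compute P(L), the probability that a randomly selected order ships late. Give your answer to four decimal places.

P(L|W1) = 1 − 0.94 = 0.06.
P(L|W4) = 1 − 0.93 = 0.07.
P(L|W5) = 1 − 0.85 = 0.15.
Using total probability over the partition,
P(L) = P(L|W1)·P(W1) + P(L|W2)·P(W2) + P(L|W3)·P(W3) + P(L|W4)·P(W4) + P(L|W5)·P(W5)
      = 0.06·0.17 + 0.03·0.16 + 0.23·0.2 + 0.07·0.36 + 0.15·0.11
      = 0.0102 + 0.0048 + 0.046 + 0.0252 + 0.0165 = 0.1027

P(L) ≈ 0.1027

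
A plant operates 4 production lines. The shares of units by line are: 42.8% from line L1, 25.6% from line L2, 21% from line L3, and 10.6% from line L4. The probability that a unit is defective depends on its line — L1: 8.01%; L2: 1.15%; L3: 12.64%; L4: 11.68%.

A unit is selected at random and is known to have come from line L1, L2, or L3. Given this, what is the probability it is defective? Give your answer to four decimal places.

P(D|S) ≈ 0.0713

Let S = {L1, L2, L3}.
P(S) = 0.428 + 0.256 + 0.21 = 0.894.
P(D ∩ S) = 0.0801·0.428 + 0.0115·0.256 + 0.1264·0.21 = 0.0342828 + 0.002944 + 0.026544 = 0.0637708.
P(D | S) = 0.0637708 / 0.894 = 0.071332…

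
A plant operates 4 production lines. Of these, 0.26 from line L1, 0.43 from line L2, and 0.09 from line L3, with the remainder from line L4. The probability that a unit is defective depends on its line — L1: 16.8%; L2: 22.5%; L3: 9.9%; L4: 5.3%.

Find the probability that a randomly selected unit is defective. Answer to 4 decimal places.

P(D) ≈ 0.1610

P(L4) = 1 − (0.26 + 0.43 + 0.09) = 0.22.
P(D) = P(D|L1)·P(L1) + P(D|L2)·P(L2) + P(D|L3)·P(L3) + P(D|L4)·P(L4)
      = 0.168·0.26 + 0.225·0.43 + 0.099·0.09 + 0.053·0.22
      = 0.04368 + 0.09675 + 0.00891 + 0.01166 = 0.161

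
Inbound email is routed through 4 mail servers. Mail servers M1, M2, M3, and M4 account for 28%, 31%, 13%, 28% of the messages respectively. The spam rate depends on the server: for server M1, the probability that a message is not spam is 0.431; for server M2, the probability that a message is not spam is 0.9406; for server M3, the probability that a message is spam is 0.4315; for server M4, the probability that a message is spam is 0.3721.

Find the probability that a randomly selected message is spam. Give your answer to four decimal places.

P(S) ≈ 0.3380

P(S|M1) = 1 − 0.431 = 0.569.
P(S|M2) = 1 − 0.9406 = 0.0594.
Summing over the partition,
P(S) = P(S|M1)·P(M1) + P(S|M2)·P(M2) + P(S|M3)·P(M3) + P(S|M4)·P(M4)
      = 0.569·0.28 + 0.0594·0.31 + 0.4315·0.13 + 0.3721·0.28
      = 0.15932 + 0.018414 + 0.056095 + 0.104188 = 0.338017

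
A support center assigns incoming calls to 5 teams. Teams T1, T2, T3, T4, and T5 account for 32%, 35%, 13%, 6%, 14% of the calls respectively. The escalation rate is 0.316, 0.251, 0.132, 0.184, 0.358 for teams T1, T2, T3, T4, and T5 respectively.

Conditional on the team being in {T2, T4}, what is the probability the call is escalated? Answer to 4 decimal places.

Let S = {T2, T4}.
P(S) = 0.35 + 0.06 = 0.41.
P(E ∩ S) = 0.251·0.35 + 0.184·0.06 = 0.08785 + 0.01104 = 0.09889.
P(E | S) = 0.09889 / 0.41 = 0.241195…

0.2412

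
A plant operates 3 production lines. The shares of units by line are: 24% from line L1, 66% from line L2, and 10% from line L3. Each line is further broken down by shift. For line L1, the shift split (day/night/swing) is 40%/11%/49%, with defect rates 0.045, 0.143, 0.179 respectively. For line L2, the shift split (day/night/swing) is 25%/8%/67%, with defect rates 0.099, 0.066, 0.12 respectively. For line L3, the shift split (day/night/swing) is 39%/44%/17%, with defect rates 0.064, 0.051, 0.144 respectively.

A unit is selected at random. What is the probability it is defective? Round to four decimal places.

P(D|L1) = 0.4·0.045 + 0.11·0.143 + 0.49·0.179 = 0.018 + 0.01573 + 0.08771 = 0.12144
P(D|L2) = 0.25·0.099 + 0.08·0.066 + 0.67·0.12 = 0.02475 + 0.00528 + 0.0804 = 0.11043
P(D|L3) = 0.39·0.064 + 0.44·0.051 + 0.17·0.144 = 0.02496 + 0.02244 + 0.02448 = 0.07188
Then overall,
P(D) = 0.24·0.12144 + 0.66·0.11043 + 0.1·0.07188
      = 0.0291456 + 0.0728838 + 0.007188 = 0.1092174

0.1092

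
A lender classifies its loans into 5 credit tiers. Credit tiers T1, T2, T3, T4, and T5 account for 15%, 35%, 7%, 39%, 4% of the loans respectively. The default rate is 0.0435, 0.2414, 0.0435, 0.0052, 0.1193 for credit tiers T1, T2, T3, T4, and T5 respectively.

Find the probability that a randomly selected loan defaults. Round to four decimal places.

P(D) ≈ 0.1009

P(D) = P(D|T1)·P(T1) + P(D|T2)·P(T2) + P(D|T3)·P(T3) + P(D|T4)·P(T4) + P(D|T5)·P(T5)
      = 0.0435·0.15 + 0.2414·0.35 + 0.0435·0.07 + 0.0052·0.39 + 0.1193·0.04
      = 0.006525 + 0.08449 + 0.003045 + 0.002028 + 0.004772 = 0.10086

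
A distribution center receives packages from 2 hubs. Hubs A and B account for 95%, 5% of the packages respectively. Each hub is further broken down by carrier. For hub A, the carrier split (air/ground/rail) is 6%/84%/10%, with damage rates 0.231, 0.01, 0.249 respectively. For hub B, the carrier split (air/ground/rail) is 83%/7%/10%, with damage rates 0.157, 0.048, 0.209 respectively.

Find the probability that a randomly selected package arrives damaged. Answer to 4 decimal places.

P(D|A) = 0.06·0.231 + 0.84·0.01 + 0.1·0.249 = 0.01386 + 0.0084 + 0.0249 = 0.04716
P(D|B) = 0.83·0.157 + 0.07·0.048 + 0.1·0.209 = 0.13031 + 0.00336 + 0.0209 = 0.15457
Then overall,
P(D) = 0.95·0.04716 + 0.05·0.15457
      = 0.044802 + 0.0077285 = 0.0525305

P(D) ≈ 0.0525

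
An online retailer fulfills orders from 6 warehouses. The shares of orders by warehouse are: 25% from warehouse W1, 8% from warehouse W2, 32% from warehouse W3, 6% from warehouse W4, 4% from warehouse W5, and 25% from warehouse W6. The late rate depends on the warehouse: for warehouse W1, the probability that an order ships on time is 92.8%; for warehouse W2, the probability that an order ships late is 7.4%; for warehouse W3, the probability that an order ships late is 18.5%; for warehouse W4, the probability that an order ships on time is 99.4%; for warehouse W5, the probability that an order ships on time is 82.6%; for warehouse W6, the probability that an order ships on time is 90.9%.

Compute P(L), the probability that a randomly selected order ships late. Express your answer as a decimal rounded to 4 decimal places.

P(L|W1) = 1 − 0.928 = 0.072.
P(L|W4) = 1 − 0.994 = 0.006.
P(L|W5) = 1 − 0.826 = 0.174.
P(L|W6) = 1 − 0.909 = 0.091.
Summing over the partition,
P(L) = P(L|W1)·P(W1) + P(L|W2)·P(W2) + P(L|W3)·P(W3) + P(L|W4)·P(W4) + P(L|W5)·P(W5) + P(L|W6)·P(W6)
      = 0.072·0.25 + 0.074·0.08 + 0.185·0.32 + 0.006·0.06 + 0.174·0.04 + 0.091·0.25
      = 0.018 + 0.00592 + 0.0592 + 0.00036 + 0.00696 + 0.02275 = 0.11319

0.1132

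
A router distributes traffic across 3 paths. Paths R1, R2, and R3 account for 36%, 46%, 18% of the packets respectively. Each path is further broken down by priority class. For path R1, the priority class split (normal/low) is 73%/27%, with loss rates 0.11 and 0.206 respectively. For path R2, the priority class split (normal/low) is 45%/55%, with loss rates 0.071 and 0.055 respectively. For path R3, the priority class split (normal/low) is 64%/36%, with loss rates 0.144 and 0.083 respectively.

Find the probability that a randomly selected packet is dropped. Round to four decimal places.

P(L) ≈ 0.0995

P(L|R1) = 0.73·0.11 + 0.27·0.206 = 0.0803 + 0.05562 = 0.13592
P(L|R2) = 0.45·0.071 + 0.55·0.055 = 0.03195 + 0.03025 = 0.0622
P(L|R3) = 0.64·0.144 + 0.36·0.083 = 0.09216 + 0.02988 = 0.12204
By total probability over the outer partition,
P(L) = 0.36·0.13592 + 0.46·0.0622 + 0.18·0.12204
      = 0.0489312 + 0.028612 + 0.0219672 = 0.0995104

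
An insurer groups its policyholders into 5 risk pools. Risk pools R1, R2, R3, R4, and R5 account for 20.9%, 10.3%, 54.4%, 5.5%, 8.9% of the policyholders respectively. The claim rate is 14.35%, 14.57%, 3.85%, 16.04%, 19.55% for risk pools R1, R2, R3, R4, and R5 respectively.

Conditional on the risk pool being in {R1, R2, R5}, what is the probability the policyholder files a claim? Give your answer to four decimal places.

P(C|S) ≈ 0.1556

Let S = {R1, R2, R5}.
P(S) = 0.209 + 0.103 + 0.089 = 0.401.
P(C ∩ S) = 0.1435·0.209 + 0.1457·0.103 + 0.1955·0.089 = 0.0299915 + 0.0150071 + 0.0173995 = 0.0623981.
P(C | S) = 0.0623981 / 0.401 = 0.155606…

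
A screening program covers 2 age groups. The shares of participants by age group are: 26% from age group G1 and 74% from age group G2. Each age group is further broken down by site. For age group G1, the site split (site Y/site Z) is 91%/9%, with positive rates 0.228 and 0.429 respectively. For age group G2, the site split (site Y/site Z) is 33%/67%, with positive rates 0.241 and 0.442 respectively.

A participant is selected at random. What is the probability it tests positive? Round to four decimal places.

0.3420

P(T|G1) = 0.91·0.228 + 0.09·0.429 = 0.20748 + 0.03861 = 0.24609
P(T|G2) = 0.33·0.241 + 0.67·0.442 = 0.07953 + 0.29614 = 0.37567
Then overall,
P(T) = 0.26·0.24609 + 0.74·0.37567
      = 0.0639834 + 0.2779958 = 0.3419792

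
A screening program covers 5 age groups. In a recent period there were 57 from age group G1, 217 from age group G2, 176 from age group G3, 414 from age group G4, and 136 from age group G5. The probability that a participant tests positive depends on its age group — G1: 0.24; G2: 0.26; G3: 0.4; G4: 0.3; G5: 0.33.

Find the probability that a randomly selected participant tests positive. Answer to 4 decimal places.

0.3096

Total: 57 + 217 + 176 + 414 + 136 = 1000.
P(G1) = 57/1000 = 0.057. P(G2) = 217/1000 = 0.217. P(G3) = 176/1000 = 0.176. P(G4) = 414/1000 = 0.414. P(G5) = 136/1000 = 0.136.
P(T) = P(T|G1)·P(G1) + P(T|G2)·P(G2) + P(T|G3)·P(G3) + P(T|G4)·P(G4) + P(T|G5)·P(G5)
      = 0.24·0.057 + 0.26·0.217 + 0.4·0.176 + 0.3·0.414 + 0.33·0.136
      = 0.01368 + 0.05642 + 0.0704 + 0.1242 + 0.04488 = 0.30958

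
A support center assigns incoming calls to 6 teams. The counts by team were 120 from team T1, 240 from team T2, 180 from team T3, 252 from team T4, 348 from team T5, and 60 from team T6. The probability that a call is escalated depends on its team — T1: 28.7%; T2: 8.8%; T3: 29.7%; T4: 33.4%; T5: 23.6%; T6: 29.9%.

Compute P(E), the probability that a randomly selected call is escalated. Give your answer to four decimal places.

Total: 120 + 240 + 180 + 252 + 348 + 60 = 1200.
P(T1) = 120/1200 = 0.1. P(T2) = 240/1200 = 0.2. P(T3) = 180/1200 = 0.15. P(T4) = 252/1200 = 0.21. P(T5) = 348/1200 = 0.29. P(T6) = 60/1200 = 0.05.
By the law of total probability,
P(E) = P(E|T1)·P(T1) + P(E|T2)·P(T2) + P(E|T3)·P(T3) + P(E|T4)·P(T4) + P(E|T5)·P(T5) + P(E|T6)·P(T6)
      = 0.287·0.1 + 0.088·0.2 + 0.297·0.15 + 0.334·0.21 + 0.236·0.29 + 0.299·0.05
      = 0.0287 + 0.0176 + 0.04455 + 0.07014 + 0.06844 + 0.01495 = 0.24438

0.2444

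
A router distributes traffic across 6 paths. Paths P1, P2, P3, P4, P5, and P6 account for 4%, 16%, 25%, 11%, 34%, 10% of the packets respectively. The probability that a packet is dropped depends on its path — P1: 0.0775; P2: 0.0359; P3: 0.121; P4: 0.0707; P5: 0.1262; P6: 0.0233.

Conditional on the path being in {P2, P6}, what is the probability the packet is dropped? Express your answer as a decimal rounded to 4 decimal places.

Let S = {P2, P6}.
P(S) = 0.16 + 0.1 = 0.26.
P(L ∩ S) = 0.0359·0.16 + 0.0233·0.1 = 0.005744 + 0.00233 = 0.008074.
P(L | S) = 0.008074 / 0.26 = 0.031054…

0.0311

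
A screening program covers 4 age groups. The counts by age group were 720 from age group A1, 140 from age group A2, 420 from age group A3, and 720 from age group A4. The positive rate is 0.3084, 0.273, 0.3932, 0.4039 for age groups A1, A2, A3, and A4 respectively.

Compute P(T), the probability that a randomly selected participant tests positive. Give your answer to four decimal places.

0.3581

Total: 720 + 140 + 420 + 720 = 2000.
P(A1) = 720/2000 = 0.36. P(A2) = 140/2000 = 0.07. P(A3) = 420/2000 = 0.21. P(A4) = 720/2000 = 0.36.
P(T) = P(T|A1)·P(A1) + P(T|A2)·P(A2) + P(T|A3)·P(A3) + P(T|A4)·P(A4)
      = 0.3084·0.36 + 0.273·0.07 + 0.3932·0.21 + 0.4039·0.36
      = 0.111024 + 0.01911 + 0.082572 + 0.145404 = 0.35811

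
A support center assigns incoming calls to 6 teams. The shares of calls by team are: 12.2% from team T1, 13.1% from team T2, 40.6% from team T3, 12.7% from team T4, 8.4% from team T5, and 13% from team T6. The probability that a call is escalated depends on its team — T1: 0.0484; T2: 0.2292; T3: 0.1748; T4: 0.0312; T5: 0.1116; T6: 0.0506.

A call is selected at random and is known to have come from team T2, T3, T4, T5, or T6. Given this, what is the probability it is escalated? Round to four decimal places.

P(E|S) ≈ 0.1377

Let S = {T2, T3, T4, T5, T6}.
P(S) = 0.131 + 0.406 + 0.127 + 0.084 + 0.13 = 0.878.
P(E ∩ S) = 0.2292·0.131 + 0.1748·0.406 + 0.0312·0.127 + 0.1116·0.084 + 0.0506·0.13 = 0.0300252 + 0.0709688 + 0.0039624 + 0.0093744 + 0.006578 = 0.1209088.
P(E | S) = 0.1209088 / 0.878 = 0.137709…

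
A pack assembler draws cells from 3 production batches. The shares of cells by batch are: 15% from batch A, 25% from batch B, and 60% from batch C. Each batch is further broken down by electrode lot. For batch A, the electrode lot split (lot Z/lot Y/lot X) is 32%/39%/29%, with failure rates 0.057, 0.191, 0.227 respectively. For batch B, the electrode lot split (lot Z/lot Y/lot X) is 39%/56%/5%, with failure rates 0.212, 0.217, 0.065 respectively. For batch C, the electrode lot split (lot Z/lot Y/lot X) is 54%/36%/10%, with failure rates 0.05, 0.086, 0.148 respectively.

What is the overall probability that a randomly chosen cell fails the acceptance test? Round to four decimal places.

P(F) ≈ 0.1193

P(F|A) = 0.32·0.057 + 0.39·0.191 + 0.29·0.227 = 0.01824 + 0.07449 + 0.06583 = 0.15856
P(F|B) = 0.39·0.212 + 0.56·0.217 + 0.05·0.065 = 0.08268 + 0.12152 + 0.00325 = 0.20745
P(F|C) = 0.54·0.05 + 0.36·0.086 + 0.1·0.148 = 0.027 + 0.03096 + 0.0148 = 0.07276
Then overall,
P(F) = 0.15·0.15856 + 0.25·0.20745 + 0.6·0.07276
      = 0.023784 + 0.0518625 + 0.043656 = 0.1193025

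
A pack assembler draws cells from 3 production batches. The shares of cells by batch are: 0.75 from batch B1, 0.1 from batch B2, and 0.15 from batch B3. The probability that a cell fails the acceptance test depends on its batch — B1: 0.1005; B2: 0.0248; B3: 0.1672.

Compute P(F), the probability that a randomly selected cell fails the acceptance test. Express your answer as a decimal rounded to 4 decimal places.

P(F) = P(F|B1)·P(B1) + P(F|B2)·P(B2) + P(F|B3)·P(B3)
      = 0.1005·0.75 + 0.0248·0.1 + 0.1672·0.15
      = 0.075375 + 0.00248 + 0.02508 = 0.102935

0.1029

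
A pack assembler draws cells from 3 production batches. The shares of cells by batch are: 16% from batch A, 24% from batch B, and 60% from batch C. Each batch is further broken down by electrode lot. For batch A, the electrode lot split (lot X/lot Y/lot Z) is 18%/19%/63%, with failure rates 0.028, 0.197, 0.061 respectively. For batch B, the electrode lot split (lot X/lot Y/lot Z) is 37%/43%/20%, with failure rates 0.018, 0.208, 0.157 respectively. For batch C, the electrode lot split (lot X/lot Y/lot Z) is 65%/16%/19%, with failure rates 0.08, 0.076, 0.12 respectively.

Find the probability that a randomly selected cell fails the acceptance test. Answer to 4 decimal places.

P(F|A) = 0.18·0.028 + 0.19·0.197 + 0.63·0.061 = 0.00504 + 0.03743 + 0.03843 = 0.0809
P(F|B) = 0.37·0.018 + 0.43·0.208 + 0.2·0.157 = 0.00666 + 0.08944 + 0.0314 = 0.1275
P(F|C) = 0.65·0.08 + 0.16·0.076 + 0.19·0.12 = 0.052 + 0.01216 + 0.0228 = 0.08696
By total probability over the outer partition,
P(F) = 0.16·0.0809 + 0.24·0.1275 + 0.6·0.08696
      = 0.012944 + 0.0306 + 0.052176 = 0.09572

0.0957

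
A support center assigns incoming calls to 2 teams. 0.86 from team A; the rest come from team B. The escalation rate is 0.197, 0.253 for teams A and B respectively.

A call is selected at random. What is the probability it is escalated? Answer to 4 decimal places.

P(B) = 1 − (0.86) = 0.14.
P(E) = P(E|A)·P(A) + P(E|B)·P(B)
      = 0.197·0.86 + 0.253·0.14
      = 0.16942 + 0.03542 = 0.20484

0.2048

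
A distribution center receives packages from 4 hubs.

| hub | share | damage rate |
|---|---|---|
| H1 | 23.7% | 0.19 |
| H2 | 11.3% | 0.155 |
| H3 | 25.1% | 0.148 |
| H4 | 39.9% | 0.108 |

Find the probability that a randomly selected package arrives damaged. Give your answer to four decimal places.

0.1428

P(D) = P(D|H1)·P(H1) + P(D|H2)·P(H2) + P(D|H3)·P(H3) + P(D|H4)·P(H4)
      = 0.19·0.237 + 0.155·0.113 + 0.148·0.251 + 0.108·0.399
      = 0.04503 + 0.017515 + 0.037148 + 0.043092 = 0.142785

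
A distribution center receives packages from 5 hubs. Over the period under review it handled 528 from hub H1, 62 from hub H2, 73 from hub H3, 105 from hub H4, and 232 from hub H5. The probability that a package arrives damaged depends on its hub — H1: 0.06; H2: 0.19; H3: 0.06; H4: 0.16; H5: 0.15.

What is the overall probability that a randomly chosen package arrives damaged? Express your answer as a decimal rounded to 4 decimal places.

0.0994

Total: 528 + 62 + 73 + 105 + 232 = 1000.
P(H1) = 528/1000 = 0.528. P(H2) = 62/1000 = 0.062. P(H3) = 73/1000 = 0.073. P(H4) = 105/1000 = 0.105. P(H5) = 232/1000 = 0.232.
P(D) = P(D|H1)·P(H1) + P(D|H2)·P(H2) + P(D|H3)·P(H3) + P(D|H4)·P(H4) + P(D|H5)·P(H5)
      = 0.06·0.528 + 0.19·0.062 + 0.06·0.073 + 0.16·0.105 + 0.15·0.232
      = 0.03168 + 0.01178 + 0.00438 + 0.0168 + 0.0348 = 0.09944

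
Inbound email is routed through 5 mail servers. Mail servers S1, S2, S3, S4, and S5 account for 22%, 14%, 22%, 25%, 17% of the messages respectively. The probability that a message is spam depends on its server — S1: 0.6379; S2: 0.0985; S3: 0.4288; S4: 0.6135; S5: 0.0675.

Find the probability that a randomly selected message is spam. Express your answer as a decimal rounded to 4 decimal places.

By the law of total probability,
P(S) = P(S|S1)·P(S1) + P(S|S2)·P(S2) + P(S|S3)·P(S3) + P(S|S4)·P(S4) + P(S|S5)·P(S5)
      = 0.6379·0.22 + 0.0985·0.14 + 0.4288·0.22 + 0.6135·0.25 + 0.0675·0.17
      = 0.140338 + 0.01379 + 0.094336 + 0.153375 + 0.011475 = 0.413314

P(S) ≈ 0.4133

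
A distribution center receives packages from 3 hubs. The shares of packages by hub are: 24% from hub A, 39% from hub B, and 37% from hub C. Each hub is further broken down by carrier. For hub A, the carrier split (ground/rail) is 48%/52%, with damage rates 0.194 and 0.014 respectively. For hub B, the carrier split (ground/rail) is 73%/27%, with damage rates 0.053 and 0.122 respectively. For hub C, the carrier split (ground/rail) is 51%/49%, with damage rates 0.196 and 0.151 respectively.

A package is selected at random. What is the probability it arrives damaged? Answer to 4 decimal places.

P(D) ≈ 0.1164

P(D|A) = 0.48·0.194 + 0.52·0.014 = 0.09312 + 0.00728 = 0.1004
P(D|B) = 0.73·0.053 + 0.27·0.122 = 0.03869 + 0.03294 = 0.07163
P(D|C) = 0.51·0.196 + 0.49·0.151 = 0.09996 + 0.07399 = 0.17395
Then overall,
P(D) = 0.24·0.1004 + 0.39·0.07163 + 0.37·0.17395
      = 0.024096 + 0.0279357 + 0.0643615 = 0.1163932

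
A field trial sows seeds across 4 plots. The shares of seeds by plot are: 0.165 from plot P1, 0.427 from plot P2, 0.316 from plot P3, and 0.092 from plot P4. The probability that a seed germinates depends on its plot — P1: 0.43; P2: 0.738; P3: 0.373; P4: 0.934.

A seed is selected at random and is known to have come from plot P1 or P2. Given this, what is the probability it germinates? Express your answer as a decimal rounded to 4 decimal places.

Let S = {P1, P2}.
P(S) = 0.165 + 0.427 = 0.592.
P(G ∩ S) = 0.43·0.165 + 0.738·0.427 = 0.07095 + 0.315126 = 0.386076.
P(G | S) = 0.386076 / 0.592 = 0.652155…

P(G|S) ≈ 0.6522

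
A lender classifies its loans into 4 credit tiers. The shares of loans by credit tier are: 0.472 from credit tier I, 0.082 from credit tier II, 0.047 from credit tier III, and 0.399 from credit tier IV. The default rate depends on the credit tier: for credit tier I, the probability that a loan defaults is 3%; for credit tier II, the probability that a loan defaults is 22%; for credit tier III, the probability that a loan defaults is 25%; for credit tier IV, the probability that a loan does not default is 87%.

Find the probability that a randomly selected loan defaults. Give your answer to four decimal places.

P(D|IV) = 1 − 0.87 = 0.13.
P(D) = P(D|I)·P(I) + P(D|II)·P(II) + P(D|III)·P(III) + P(D|IV)·P(IV)
      = 0.03·0.472 + 0.22·0.082 + 0.25·0.047 + 0.13·0.399
      = 0.01416 + 0.01804 + 0.01175 + 0.05187 = 0.09582

0.0958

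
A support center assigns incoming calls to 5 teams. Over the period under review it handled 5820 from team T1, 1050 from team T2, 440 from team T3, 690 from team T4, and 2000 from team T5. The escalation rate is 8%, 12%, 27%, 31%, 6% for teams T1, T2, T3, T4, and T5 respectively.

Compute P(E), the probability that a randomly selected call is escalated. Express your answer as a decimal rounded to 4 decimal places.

0.1044

Total: 5820 + 1050 + 440 + 690 + 2000 = 10000.
P(T1) = 5820/10000 = 0.582. P(T2) = 1050/10000 = 0.105. P(T3) = 440/10000 = 0.044. P(T4) = 690/10000 = 0.069. P(T5) = 2000/10000 = 0.2.
P(E) = P(E|T1)·P(T1) + P(E|T2)·P(T2) + P(E|T3)·P(T3) + P(E|T4)·P(T4) + P(E|T5)·P(T5)
      = 0.08·0.582 + 0.12·0.105 + 0.27·0.044 + 0.31·0.069 + 0.06·0.2
      = 0.04656 + 0.0126 + 0.01188 + 0.02139 + 0.012 = 0.10443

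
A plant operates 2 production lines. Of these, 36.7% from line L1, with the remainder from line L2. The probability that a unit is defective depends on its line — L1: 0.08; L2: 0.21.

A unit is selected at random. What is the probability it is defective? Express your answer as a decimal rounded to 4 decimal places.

P(L2) = 1 − (0.367) = 0.633.
P(D) = P(D|L1)·P(L1) + P(D|L2)·P(L2)
      = 0.08·0.367 + 0.21·0.633
      = 0.02936 + 0.13293 = 0.16229

0.1623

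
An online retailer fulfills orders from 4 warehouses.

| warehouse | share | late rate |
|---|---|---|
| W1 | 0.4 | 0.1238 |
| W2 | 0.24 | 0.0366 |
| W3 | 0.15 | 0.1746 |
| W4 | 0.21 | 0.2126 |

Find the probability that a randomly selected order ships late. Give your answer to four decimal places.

0.1291

By the law of total probability,
P(L) = P(L|W1)·P(W1) + P(L|W2)·P(W2) + P(L|W3)·P(W3) + P(L|W4)·P(W4)
      = 0.1238·0.4 + 0.0366·0.24 + 0.1746·0.15 + 0.2126·0.21
      = 0.04952 + 0.008784 + 0.02619 + 0.044646 = 0.12914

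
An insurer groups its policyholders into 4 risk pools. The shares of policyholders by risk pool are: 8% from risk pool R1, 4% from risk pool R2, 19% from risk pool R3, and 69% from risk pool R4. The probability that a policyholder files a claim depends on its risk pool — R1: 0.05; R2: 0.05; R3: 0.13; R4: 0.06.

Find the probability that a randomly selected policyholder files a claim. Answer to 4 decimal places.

By the law of total probability,
P(C) = P(C|R1)·P(R1) + P(C|R2)·P(R2) + P(C|R3)·P(R3) + P(C|R4)·P(R4)
      = 0.05·0.08 + 0.05·0.04 + 0.13·0.19 + 0.06·0.69
      = 0.004 + 0.002 + 0.0247 + 0.0414 = 0.0721

P(C) ≈ 0.0721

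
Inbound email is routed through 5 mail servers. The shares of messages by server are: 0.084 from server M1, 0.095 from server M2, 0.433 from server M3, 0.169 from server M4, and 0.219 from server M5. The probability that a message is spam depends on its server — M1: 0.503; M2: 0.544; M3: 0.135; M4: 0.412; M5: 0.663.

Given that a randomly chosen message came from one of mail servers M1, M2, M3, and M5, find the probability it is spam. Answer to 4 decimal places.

Let J = {M1, M2, M3, M5}.
P(J) = 0.084 + 0.095 + 0.433 + 0.219 = 0.831.
P(S ∩ J) = 0.503·0.084 + 0.544·0.095 + 0.135·0.433 + 0.663·0.219 = 0.042252 + 0.05168 + 0.058455 + 0.145197 = 0.297584.
P(S | J) = 0.297584 / 0.831 = 0.358103…

0.3581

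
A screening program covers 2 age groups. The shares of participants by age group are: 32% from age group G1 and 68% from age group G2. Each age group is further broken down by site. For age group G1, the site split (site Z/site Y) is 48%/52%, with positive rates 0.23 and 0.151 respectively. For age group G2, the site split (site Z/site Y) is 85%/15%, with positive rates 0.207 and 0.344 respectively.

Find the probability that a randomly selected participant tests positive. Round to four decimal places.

P(T|G1) = 0.48·0.23 + 0.52·0.151 = 0.1104 + 0.07852 = 0.18892
P(T|G2) = 0.85·0.207 + 0.15·0.344 = 0.17595 + 0.0516 = 0.22755
By total probability over the outer partition,
P(T) = 0.32·0.18892 + 0.68·0.22755
      = 0.0604544 + 0.154734 = 0.2151884

P(T) ≈ 0.2152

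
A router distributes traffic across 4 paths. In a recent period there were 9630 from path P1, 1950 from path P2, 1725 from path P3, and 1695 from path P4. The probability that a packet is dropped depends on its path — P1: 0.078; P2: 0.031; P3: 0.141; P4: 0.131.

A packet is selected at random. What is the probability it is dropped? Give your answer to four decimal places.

P(L) ≈ 0.0851

Total: 9630 + 1950 + 1725 + 1695 = 15000.
P(P1) = 9630/15000 = 0.642. P(P2) = 1950/15000 = 0.13. P(P3) = 1725/15000 = 0.115. P(P4) = 1695/15000 = 0.113.
By the law of total probability,
P(L) = P(L|P1)·P(P1) + P(L|P2)·P(P2) + P(L|P3)·P(P3) + P(L|P4)·P(P4)
      = 0.078·0.642 + 0.031·0.13 + 0.141·0.115 + 0.131·0.113
      = 0.050076 + 0.00403 + 0.016215 + 0.014803 = 0.085124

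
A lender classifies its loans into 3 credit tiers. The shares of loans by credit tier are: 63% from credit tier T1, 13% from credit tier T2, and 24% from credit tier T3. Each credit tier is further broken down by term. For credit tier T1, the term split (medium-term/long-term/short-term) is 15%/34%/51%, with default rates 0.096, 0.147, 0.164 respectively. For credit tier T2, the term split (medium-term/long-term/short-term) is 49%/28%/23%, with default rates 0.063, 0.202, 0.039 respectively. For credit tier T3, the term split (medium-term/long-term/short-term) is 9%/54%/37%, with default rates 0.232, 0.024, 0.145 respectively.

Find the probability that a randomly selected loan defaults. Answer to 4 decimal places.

0.1268

P(D|T1) = 0.15·0.096 + 0.34·0.147 + 0.51·0.164 = 0.0144 + 0.04998 + 0.08364 = 0.14802
P(D|T2) = 0.49·0.063 + 0.28·0.202 + 0.23·0.039 = 0.03087 + 0.05656 + 0.00897 = 0.0964
P(D|T3) = 0.09·0.232 + 0.54·0.024 + 0.37·0.145 = 0.02088 + 0.01296 + 0.05365 = 0.08749
Then overall,
P(D) = 0.63·0.14802 + 0.13·0.0964 + 0.24·0.08749
      = 0.0932526 + 0.012532 + 0.0209976 = 0.1267822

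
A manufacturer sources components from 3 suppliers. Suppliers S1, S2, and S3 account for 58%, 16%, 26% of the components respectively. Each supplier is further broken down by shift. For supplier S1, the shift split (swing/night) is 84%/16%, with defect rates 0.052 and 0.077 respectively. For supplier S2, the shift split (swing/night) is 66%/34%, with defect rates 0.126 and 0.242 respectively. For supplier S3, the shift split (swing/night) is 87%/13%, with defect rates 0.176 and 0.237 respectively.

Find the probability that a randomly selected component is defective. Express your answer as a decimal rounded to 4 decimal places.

P(D|S1) = 0.84·0.052 + 0.16·0.077 = 0.04368 + 0.01232 = 0.056
P(D|S2) = 0.66·0.126 + 0.34·0.242 = 0.08316 + 0.08228 = 0.16544
P(D|S3) = 0.87·0.176 + 0.13·0.237 = 0.15312 + 0.03081 = 0.18393
Then overall,
P(D) = 0.58·0.056 + 0.16·0.16544 + 0.26·0.18393
      = 0.03248 + 0.0264704 + 0.0478218 = 0.1067722

P(D) ≈ 0.1068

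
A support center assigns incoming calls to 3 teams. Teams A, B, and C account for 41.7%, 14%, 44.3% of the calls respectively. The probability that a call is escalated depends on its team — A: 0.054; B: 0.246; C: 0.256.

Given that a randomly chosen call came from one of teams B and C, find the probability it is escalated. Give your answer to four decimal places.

Let S = {B, C}.
P(S) = 0.14 + 0.443 = 0.583.
P(E ∩ S) = 0.246·0.14 + 0.256·0.443 = 0.03444 + 0.113408 = 0.147848.
P(E | S) = 0.147848 / 0.583 = 0.253599…

P(E|S) ≈ 0.2536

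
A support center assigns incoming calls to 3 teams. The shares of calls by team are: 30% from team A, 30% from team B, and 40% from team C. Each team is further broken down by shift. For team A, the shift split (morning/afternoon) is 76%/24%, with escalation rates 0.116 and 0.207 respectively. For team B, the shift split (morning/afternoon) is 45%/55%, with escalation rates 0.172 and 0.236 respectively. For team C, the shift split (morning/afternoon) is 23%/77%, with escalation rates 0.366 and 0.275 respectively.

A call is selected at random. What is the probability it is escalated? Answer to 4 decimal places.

P(E) ≈ 0.2219

P(E|A) = 0.76·0.116 + 0.24·0.207 = 0.08816 + 0.04968 = 0.13784
P(E|B) = 0.45·0.172 + 0.55·0.236 = 0.0774 + 0.1298 = 0.2072
P(E|C) = 0.23·0.366 + 0.77·0.275 = 0.08418 + 0.21175 = 0.29593
By total probability over the outer partition,
P(E) = 0.3·0.13784 + 0.3·0.2072 + 0.4·0.29593
      = 0.041352 + 0.06216 + 0.118372 = 0.221884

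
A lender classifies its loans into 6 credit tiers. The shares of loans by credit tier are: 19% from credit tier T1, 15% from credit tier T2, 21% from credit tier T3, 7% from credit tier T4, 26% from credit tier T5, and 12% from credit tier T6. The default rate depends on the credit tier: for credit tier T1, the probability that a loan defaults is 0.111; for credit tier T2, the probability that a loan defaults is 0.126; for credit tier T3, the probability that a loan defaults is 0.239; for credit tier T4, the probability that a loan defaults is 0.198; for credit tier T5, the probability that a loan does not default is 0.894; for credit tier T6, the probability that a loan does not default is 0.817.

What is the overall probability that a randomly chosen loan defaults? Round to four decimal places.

P(D|T5) = 1 − 0.894 = 0.106.
P(D|T6) = 1 − 0.817 = 0.183.
P(D) = P(D|T1)·P(T1) + P(D|T2)·P(T2) + P(D|T3)·P(T3) + P(D|T4)·P(T4) + P(D|T5)·P(T5) + P(D|T6)·P(T6)
      = 0.111·0.19 + 0.126·0.15 + 0.239·0.21 + 0.198·0.07 + 0.106·0.26 + 0.183·0.12
      = 0.02109 + 0.0189 + 0.05019 + 0.01386 + 0.02756 + 0.02196 = 0.15356

P(D) ≈ 0.1536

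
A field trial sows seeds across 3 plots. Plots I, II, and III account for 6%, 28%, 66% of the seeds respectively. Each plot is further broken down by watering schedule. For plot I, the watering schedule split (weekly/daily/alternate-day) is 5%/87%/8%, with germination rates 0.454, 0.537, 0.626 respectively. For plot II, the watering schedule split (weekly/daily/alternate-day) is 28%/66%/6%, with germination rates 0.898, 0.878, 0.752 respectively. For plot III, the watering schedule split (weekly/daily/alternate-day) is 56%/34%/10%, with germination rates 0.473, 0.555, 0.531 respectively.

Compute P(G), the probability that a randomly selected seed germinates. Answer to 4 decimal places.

P(G) ≈ 0.6121

P(G|I) = 0.05·0.454 + 0.87·0.537 + 0.08·0.626 = 0.0227 + 0.46719 + 0.05008 = 0.53997
P(G|II) = 0.28·0.898 + 0.66·0.878 + 0.06·0.752 = 0.25144 + 0.57948 + 0.04512 = 0.87604
P(G|III) = 0.56·0.473 + 0.34·0.555 + 0.1·0.531 = 0.26488 + 0.1887 + 0.0531 = 0.50668
By total probability over the outer partition,
P(G) = 0.06·0.53997 + 0.28·0.87604 + 0.66·0.50668
      = 0.0323982 + 0.2452912 + 0.3344088 = 0.6120982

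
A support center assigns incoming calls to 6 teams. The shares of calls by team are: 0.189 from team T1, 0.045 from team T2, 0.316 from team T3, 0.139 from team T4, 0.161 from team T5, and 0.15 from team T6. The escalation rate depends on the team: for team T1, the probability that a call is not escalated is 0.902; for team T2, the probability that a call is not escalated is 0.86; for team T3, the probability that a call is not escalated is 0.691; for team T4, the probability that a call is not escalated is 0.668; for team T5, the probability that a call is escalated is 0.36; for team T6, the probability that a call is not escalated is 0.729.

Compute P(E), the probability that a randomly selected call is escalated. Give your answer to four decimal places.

0.2672

P(E|T1) = 1 − 0.902 = 0.098.
P(E|T2) = 1 − 0.86 = 0.14.
P(E|T3) = 1 − 0.691 = 0.309.
P(E|T4) = 1 − 0.668 = 0.332.
P(E|T6) = 1 − 0.729 = 0.271.
P(E) = P(E|T1)·P(T1) + P(E|T2)·P(T2) + P(E|T3)·P(T3) + P(E|T4)·P(T4) + P(E|T5)·P(T5) + P(E|T6)·P(T6)
      = 0.098·0.189 + 0.14·0.045 + 0.309·0.316 + 0.332·0.139 + 0.36·0.161 + 0.271·0.15
      = 0.018522 + 0.0063 + 0.097644 + 0.046148 + 0.05796 + 0.04065 = 0.267224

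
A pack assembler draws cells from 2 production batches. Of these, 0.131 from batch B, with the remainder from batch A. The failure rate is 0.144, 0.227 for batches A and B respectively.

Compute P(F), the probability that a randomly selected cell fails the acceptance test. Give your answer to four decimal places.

0.1549

P(A) = 1 − (0.131) = 0.869.
P(F) = P(F|A)·P(A) + P(F|B)·P(B)
      = 0.144·0.869 + 0.227·0.131
      = 0.125136 + 0.029737 = 0.154873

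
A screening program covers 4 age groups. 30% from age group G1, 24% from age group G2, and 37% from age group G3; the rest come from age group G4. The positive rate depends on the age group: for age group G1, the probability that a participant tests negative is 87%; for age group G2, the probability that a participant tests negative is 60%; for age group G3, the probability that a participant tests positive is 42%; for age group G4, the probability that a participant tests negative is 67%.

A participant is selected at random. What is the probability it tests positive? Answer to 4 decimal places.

0.3201

P(G4) = 1 − (0.3 + 0.24 + 0.37) = 0.09.
P(T|G1) = 1 − 0.87 = 0.13.
P(T|G2) = 1 − 0.6 = 0.4.
P(T|G4) = 1 − 0.67 = 0.33.
P(T) = P(T|G1)·P(G1) + P(T|G2)·P(G2) + P(T|G3)·P(G3) + P(T|G4)·P(G4)
      = 0.13·0.3 + 0.4·0.24 + 0.42·0.37 + 0.33·0.09
      = 0.039 + 0.096 + 0.1554 + 0.0297 = 0.3201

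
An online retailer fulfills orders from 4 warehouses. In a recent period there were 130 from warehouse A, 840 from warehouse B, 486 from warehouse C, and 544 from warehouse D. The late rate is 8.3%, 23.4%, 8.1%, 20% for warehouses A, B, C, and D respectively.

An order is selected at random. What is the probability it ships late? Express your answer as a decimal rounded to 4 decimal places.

Total: 130 + 840 + 486 + 544 = 2000.
P(A) = 130/2000 = 0.065. P(B) = 840/2000 = 0.42. P(C) = 486/2000 = 0.243. P(D) = 544/2000 = 0.272.
P(L) = P(L|A)·P(A) + P(L|B)·P(B) + P(L|C)·P(C) + P(L|D)·P(D)
      = 0.083·0.065 + 0.234·0.42 + 0.081·0.243 + 0.2·0.272
      = 0.005395 + 0.09828 + 0.019683 + 0.0544 = 0.177758

0.1778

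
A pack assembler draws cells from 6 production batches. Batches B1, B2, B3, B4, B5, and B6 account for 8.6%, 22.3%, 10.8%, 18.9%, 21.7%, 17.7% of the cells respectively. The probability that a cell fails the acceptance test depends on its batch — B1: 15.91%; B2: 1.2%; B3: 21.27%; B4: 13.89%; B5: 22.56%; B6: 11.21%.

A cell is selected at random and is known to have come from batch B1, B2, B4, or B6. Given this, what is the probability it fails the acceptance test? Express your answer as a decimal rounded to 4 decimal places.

P(F|S) ≈ 0.0925

Let S = {B1, B2, B4, B6}.
P(S) = 0.086 + 0.223 + 0.189 + 0.177 = 0.675.
P(F ∩ S) = 0.1591·0.086 + 0.012·0.223 + 0.1389·0.189 + 0.1121·0.177 = 0.0136826 + 0.002676 + 0.0262521 + 0.0198417 = 0.0624524.
P(F | S) = 0.0624524 / 0.675 = 0.092522…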